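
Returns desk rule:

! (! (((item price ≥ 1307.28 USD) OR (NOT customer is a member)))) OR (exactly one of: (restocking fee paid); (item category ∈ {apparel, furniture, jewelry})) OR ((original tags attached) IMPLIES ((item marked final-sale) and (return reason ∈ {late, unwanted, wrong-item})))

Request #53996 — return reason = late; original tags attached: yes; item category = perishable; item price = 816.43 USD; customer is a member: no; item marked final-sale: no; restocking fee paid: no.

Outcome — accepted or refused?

Accepted

Atomic conditions:
  item price ≥ 1307.28 USD: 816.43 ≥ 1307.28 is false
  NOT customer is a member: no → true
  restocking fee paid: no → false
  item category ∈ {apparel, furniture, jewelry}: perishable is not in the set → false
  original tags attached: yes → true
  item marked final-sale: no → false
  return reason ∈ {late, unwanted, wrong-item}: late is in the set → true
Combine:
[1.1.1] false OR true = true
[1.1] NOT true = false
[1] NOT false = true
[2] exactly-one(false, false) = false
[3.2] false AND true = false
[3] true → false = false
[root] true OR false OR false = true
Overall: true → accepted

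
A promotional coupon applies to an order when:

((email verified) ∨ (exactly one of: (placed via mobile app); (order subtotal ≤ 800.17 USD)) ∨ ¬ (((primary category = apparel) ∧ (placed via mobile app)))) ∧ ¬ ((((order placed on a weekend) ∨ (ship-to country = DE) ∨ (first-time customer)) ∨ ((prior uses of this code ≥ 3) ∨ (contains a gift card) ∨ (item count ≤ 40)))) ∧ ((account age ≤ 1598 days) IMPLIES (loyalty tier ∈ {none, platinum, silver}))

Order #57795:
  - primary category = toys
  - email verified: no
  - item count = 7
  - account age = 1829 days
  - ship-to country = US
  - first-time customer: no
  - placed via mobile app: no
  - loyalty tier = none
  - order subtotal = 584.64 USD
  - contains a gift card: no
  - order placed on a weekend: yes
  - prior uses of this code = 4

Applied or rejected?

Atomic conditions:
  email verified: no → false
  placed via mobile app: no → false
  order subtotal ≤ 800.17 USD: 584.64 ≤ 800.17 is true
  primary category = apparel: toys == apparel is false
  order placed on a weekend: yes → true
  ship-to country = DE: US == DE is false
  first-time customer: no → false
  prior uses of this code ≥ 3: 4 ≥ 3 is true
  contains a gift card: no → false
  item count ≤ 40: 7 ≤ 40 is true
  account age ≤ 1598 days: 1829 ≤ 1598 is false
  loyalty tier ∈ {none, platinum, silver}: none is in the set → true
Combine:
[1.2] exactly-one(false, true) = true
[1.3.1] false AND false = false
[1.3] NOT false = true
[1] false OR true OR true = true
[2.1.1] true OR false OR false = true
[2.1.2] true OR false OR true = true
[2.1] true OR true = true
[2] NOT true = false
[3] false → true (antecedent false ⇒ implication holds) = true
[root] true AND false AND true = false
Overall: false → rejected

Rejected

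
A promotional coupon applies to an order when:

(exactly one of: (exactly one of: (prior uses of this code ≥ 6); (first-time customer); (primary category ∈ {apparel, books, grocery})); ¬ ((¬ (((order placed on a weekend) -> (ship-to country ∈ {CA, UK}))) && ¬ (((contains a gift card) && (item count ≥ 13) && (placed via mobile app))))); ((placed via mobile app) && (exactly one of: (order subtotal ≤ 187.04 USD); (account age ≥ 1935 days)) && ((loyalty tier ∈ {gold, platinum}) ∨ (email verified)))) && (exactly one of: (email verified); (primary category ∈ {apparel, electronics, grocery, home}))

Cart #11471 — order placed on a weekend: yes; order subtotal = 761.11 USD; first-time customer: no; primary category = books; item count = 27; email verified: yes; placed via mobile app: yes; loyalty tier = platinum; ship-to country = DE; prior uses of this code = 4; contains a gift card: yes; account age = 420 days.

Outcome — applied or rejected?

Rejected

Atomic conditions:
  prior uses of this code ≥ 6: 4 ≥ 6 is false
  first-time customer: no → false
  primary category ∈ {apparel, books, grocery}: books is in the set → true
  order placed on a weekend: yes → true
  ship-to country ∈ {CA, UK}: DE is not in the set → false
  contains a gift card: yes → true
  item count ≥ 13: 27 ≥ 13 is true
  placed via mobile app: yes → true
  order subtotal ≤ 187.04 USD: 761.11 ≤ 187.04 is false
  account age ≥ 1935 days: 420 ≥ 1935 is false
  loyalty tier ∈ {gold, platinum}: platinum is in the set → true
  email verified: yes → true
  primary category ∈ {apparel, electronics, grocery, home}: books is not in the set → false
Combine:
[1.1] exactly-one(false, false, true) = true
[1.2.1.1.1] true → false = false
[1.2.1.1] NOT false = true
[1.2.1.2.1] true AND true AND true = true
[1.2.1.2] NOT true = false
[1.2.1] true AND false = false
[1.2] NOT false = true
[1.3.2] exactly-one(false, false) = false
[1.3.3] true OR true = true
[1.3] true AND false AND true = false
[1] exactly-one(true, true, false) = false
[2] exactly-one(true, false) = true
[root] false AND true = false
Overall: false → rejected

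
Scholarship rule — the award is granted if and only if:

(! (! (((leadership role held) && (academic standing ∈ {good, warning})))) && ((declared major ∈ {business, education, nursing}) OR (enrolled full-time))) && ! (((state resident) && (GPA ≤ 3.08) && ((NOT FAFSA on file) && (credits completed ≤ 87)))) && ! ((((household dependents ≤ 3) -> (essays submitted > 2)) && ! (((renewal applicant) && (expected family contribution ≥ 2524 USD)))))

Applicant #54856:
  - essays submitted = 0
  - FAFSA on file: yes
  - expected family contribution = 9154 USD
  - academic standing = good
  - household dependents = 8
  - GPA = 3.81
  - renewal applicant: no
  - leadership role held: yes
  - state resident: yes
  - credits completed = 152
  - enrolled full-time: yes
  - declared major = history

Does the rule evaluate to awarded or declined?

Atomic conditions:
  leadership role held: yes → true
  academic standing ∈ {good, warning}: good is in the set → true
  declared major ∈ {business, education, nursing}: history is not in the set → false
  enrolled full-time: yes → true
  state resident: yes → true
  GPA ≤ 3.08: 3.81 ≤ 3.08 is false
  NOT FAFSA on file: yes → false
  credits completed ≤ 87: 152 ≤ 87 is false
  household dependents ≤ 3: 8 ≤ 3 is false
  essays submitted > 2: 0 > 2 is false
  renewal applicant: no → false
  expected family contribution ≥ 2524 USD: 9154 ≥ 2524 is true
Combine:
[1.1.1.1] true AND true = true
[1.1.1] NOT true = false
[1.1] NOT false = true
[1.2] false OR true = true
[1] true AND true = true
[2.1.3] false AND false = false
[2.1] true AND false AND false = false
[2] NOT false = true
[3.1.1] false → false (antecedent false ⇒ implication holds) = true
[3.1.2.1] false AND true = false
[3.1.2] NOT false = true
[3.1] true AND true = true
[3] NOT true = false
[root] true AND true AND false = false
Overall: false → declined

Declined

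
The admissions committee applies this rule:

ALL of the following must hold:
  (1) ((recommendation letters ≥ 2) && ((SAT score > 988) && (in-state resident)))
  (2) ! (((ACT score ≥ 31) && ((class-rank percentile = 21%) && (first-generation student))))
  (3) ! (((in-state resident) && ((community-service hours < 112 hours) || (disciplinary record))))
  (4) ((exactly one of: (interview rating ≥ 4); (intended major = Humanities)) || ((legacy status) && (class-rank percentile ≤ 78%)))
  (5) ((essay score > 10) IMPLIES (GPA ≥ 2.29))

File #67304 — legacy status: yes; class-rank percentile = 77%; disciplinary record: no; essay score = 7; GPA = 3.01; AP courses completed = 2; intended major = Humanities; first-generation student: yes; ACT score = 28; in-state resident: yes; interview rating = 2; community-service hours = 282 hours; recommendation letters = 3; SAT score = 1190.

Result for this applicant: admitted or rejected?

Atomic conditions:
  recommendation letters ≥ 2: 3 ≥ 2 is true
  SAT score > 988: 1190 > 988 is true
  in-state resident: yes → true
  ACT score ≥ 31: 28 ≥ 31 is false
  class-rank percentile = 21%: 77 == 21 is false
  first-generation student: yes → true
  community-service hours < 112 hours: 282 < 112 is false
  disciplinary record: no → false
  interview rating ≥ 4: 2 ≥ 4 is false
  intended major = Humanities: Humanities == Humanities is true
  legacy status: yes → true
  class-rank percentile ≤ 78%: 77 ≤ 78 is true
  essay score > 10: 7 > 10 is false
  GPA ≥ 2.29: 3.01 ≥ 2.29 is true
Combine:
[1.2] true AND true = true
[1] true AND true = true
[2.1.2] false AND true = false
[2.1] false AND false = false
[2] NOT false = true
[3.1.2] false OR false = false
[3.1] true AND false = false
[3] NOT false = true
[4.1] exactly-one(false, true) = true
[4.2] true AND true = true
[4] true OR true = true
[5] false → true (antecedent false ⇒ implication holds) = true
[root] true AND true AND true AND true AND true = true
Overall: true → admitted

Admitted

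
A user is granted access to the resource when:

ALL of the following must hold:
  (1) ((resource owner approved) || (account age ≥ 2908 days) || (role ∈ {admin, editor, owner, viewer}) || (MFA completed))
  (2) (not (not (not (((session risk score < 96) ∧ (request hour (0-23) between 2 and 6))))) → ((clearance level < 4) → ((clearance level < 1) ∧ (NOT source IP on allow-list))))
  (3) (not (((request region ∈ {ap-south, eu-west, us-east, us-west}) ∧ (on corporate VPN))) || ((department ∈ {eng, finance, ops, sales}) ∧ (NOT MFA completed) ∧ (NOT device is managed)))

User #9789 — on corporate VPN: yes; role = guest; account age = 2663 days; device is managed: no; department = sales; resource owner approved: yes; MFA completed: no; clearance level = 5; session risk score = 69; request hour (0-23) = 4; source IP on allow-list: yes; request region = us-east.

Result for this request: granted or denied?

Granted

Atomic conditions:
  resource owner approved: yes → true
  account age ≥ 2908 days: 2663 ≥ 2908 is false
  role ∈ {admin, editor, owner, viewer}: guest is not in the set → false
  MFA completed: no → false
  session risk score < 96: 69 < 96 is true
  request hour (0-23) between 2 and 6: 4 in [2, 6] is true
  clearance level < 4: 5 < 4 is false
  clearance level < 1: 5 < 1 is false
  NOT source IP on allow-list: yes → false
  request region ∈ {ap-south, eu-west, us-east, us-west}: us-east is in the set → true
  on corporate VPN: yes → true
  department ∈ {eng, finance, ops, sales}: sales is in the set → true
  NOT MFA completed: no → true
  NOT device is managed: no → true
Combine:
[1] true OR false OR false OR false = true
[2.1.1.1.1] true AND true = true
[2.1.1.1] NOT true = false
[2.1.1] NOT false = true
[2.1] NOT true = false
[2.2.2] false AND false = false
[2.2] false → false (antecedent false ⇒ implication holds) = true
[2] false → true (antecedent false ⇒ implication holds) = true
[3.1.1] true AND true = true
[3.1] NOT true = false
[3.2] true AND true AND true = true
[3] false OR true = true
[root] true AND true AND true = true
Overall: true → granted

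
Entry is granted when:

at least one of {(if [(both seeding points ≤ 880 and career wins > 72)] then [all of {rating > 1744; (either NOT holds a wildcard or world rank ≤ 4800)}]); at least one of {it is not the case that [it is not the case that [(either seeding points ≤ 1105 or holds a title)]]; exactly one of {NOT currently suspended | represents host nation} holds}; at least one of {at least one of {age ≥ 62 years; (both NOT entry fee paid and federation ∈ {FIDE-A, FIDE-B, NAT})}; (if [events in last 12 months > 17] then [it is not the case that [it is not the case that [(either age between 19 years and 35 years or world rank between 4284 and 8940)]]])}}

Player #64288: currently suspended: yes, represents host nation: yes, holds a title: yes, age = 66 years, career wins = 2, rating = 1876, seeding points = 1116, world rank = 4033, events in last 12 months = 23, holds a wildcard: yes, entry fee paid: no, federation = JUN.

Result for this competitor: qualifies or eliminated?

Qualifies

Atomic conditions:
  seeding points ≤ 880: 1116 ≤ 880 is false
  career wins > 72: 2 > 72 is false
  rating > 1744: 1876 > 1744 is true
  NOT holds a wildcard: yes → false
  world rank ≤ 4800: 4033 ≤ 4800 is true
  seeding points ≤ 1105: 1116 ≤ 1105 is false
  holds a title: yes → true
  NOT currently suspended: yes → false
  represents host nation: yes → true
  age ≥ 62 years: 66 ≥ 62 is true
  NOT entry fee paid: no → true
  federation ∈ {FIDE-A, FIDE-B, NAT}: JUN is not in the set → false
  events in last 12 months > 17: 23 > 17 is true
  age between 19 years and 35 years: 66 in [19, 35] is false
  world rank between 4284 and 8940: 4033 in [4284, 8940] is false
Combine:
[1.1] false AND false = false
[1.2.2] false OR true = true
[1.2] true AND true = true
[1] false → true (antecedent false ⇒ implication holds) = true
[2.1.1.1] false OR true = true
[2.1.1] NOT true = false
[2.1] NOT false = true
[2.2] exactly-one(false, true) = true
[2] true OR true = true
[3.1.2] true AND false = false
[3.1] true OR false = true
[3.2.2.1.1] false OR false = false
[3.2.2.1] NOT false = true
[3.2.2] NOT true = false
[3.2] true → false = false
[3] true OR false = true
[root] true OR true OR true = true
Overall: true → qualifies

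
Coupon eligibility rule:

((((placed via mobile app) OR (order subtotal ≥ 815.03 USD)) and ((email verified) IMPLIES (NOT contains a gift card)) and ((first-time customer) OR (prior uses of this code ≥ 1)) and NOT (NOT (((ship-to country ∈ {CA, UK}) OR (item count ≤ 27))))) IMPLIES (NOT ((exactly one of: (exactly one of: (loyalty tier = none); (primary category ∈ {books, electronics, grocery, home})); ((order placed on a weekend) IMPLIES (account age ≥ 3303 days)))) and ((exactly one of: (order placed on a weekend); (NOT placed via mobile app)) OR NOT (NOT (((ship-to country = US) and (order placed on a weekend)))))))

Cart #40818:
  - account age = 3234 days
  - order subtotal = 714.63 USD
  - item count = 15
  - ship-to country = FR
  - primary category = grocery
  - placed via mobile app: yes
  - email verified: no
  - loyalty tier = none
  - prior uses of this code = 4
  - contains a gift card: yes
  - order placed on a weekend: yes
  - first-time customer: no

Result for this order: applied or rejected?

Applied

Atomic conditions:
  placed via mobile app: yes → true
  order subtotal ≥ 815.03 USD: 714.63 ≥ 815.03 is false
  email verified: no → false
  NOT contains a gift card: yes → false
  first-time customer: no → false
  prior uses of this code ≥ 1: 4 ≥ 1 is true
  ship-to country ∈ {CA, UK}: FR is not in the set → false
  item count ≤ 27: 15 ≤ 27 is true
  loyalty tier = none: none == none is true
  primary category ∈ {books, electronics, grocery, home}: grocery is in the set → true
  order placed on a weekend: yes → true
  account age ≥ 3303 days: 3234 ≥ 3303 is false
  NOT placed via mobile app: yes → false
  ship-to country = US: FR == US is false
Combine:
[1.1] true OR false = true
[1.2] false → false (antecedent false ⇒ implication holds) = true
[1.3] false OR true = true
[1.4.1.1] false OR true = true
[1.4.1] NOT true = false
[1.4] NOT false = true
[1] true AND true AND true AND true = true
[2.1.1.1] exactly-one(true, true) = false
[2.1.1.2] true → false = false
[2.1.1] exactly-one(false, false) = false
[2.1] NOT false = true
[2.2.1] exactly-one(true, false) = true
[2.2.2.1.1] false AND true = false
[2.2.2.1] NOT false = true
[2.2.2] NOT true = false
[2.2] true OR false = true
[2] true AND true = true
[root] true → true = true
Overall: true → applied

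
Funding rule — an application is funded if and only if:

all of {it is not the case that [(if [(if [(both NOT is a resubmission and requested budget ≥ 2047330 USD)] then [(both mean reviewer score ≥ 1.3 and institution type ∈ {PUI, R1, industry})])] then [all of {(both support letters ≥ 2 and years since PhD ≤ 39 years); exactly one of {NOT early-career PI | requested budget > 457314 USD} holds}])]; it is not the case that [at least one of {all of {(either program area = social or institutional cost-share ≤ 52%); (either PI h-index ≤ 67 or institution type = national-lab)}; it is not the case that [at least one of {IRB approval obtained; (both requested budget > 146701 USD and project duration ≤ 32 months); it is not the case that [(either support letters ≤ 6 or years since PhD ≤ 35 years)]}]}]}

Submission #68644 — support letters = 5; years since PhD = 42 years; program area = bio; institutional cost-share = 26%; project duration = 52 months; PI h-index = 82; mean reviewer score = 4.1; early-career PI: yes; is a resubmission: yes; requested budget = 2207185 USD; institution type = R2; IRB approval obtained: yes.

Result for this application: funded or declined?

Atomic conditions:
  NOT is a resubmission: yes → false
  requested budget ≥ 2047330 USD: 2207185 ≥ 2047330 is true
  mean reviewer score ≥ 1.3: 4.1 ≥ 1.3 is true
  institution type ∈ {PUI, R1, industry}: R2 is not in the set → false
  support letters ≥ 2: 5 ≥ 2 is true
  years since PhD ≤ 39 years: 42 ≤ 39 is false
  NOT early-career PI: yes → false
  requested budget > 457314 USD: 2207185 > 457314 is true
  program area = social: bio == social is false
  institutional cost-share ≤ 52%: 26 ≤ 52 is true
  PI h-index ≤ 67: 82 ≤ 67 is false
  institution type = national-lab: R2 == national-lab is false
  IRB approval obtained: yes → true
  requested budget > 146701 USD: 2207185 > 146701 is true
  project duration ≤ 32 months: 52 ≤ 32 is false
  support letters ≤ 6: 5 ≤ 6 is true
  years since PhD ≤ 35 years: 42 ≤ 35 is false
Combine:
[1.1.1.1] false AND true = false
[1.1.1.2] true AND false = false
[1.1.1] false → false (antecedent false ⇒ implication holds) = true
[1.1.2.1] true AND false = false
[1.1.2.2] exactly-one(false, true) = true
[1.1.2] false AND true = false
[1.1] true → false = false
[1] NOT false = true
[2.1.1.1] false OR true = true
[2.1.1.2] false OR false = false
[2.1.1] true AND false = false
[2.1.2.1.2] true AND false = false
[2.1.2.1.3.1] true OR false = true
[2.1.2.1.3] NOT true = false
[2.1.2.1] true OR false OR false = true
[2.1.2] NOT true = false
[2.1] false OR false = false
[2] NOT false = true
[root] true AND true = true
Overall: true → funded

Funded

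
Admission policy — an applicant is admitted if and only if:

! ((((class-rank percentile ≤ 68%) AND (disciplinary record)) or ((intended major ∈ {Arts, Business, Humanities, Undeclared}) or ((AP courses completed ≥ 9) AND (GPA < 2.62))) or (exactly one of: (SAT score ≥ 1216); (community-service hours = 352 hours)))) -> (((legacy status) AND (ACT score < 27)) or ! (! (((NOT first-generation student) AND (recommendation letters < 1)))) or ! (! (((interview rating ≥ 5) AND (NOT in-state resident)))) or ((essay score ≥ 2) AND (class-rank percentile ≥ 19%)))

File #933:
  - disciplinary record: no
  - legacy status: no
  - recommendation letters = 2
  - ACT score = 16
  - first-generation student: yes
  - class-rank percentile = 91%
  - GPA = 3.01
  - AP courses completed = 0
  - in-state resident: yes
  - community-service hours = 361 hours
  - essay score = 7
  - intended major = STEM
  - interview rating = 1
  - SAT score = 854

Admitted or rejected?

Admitted

Atomic conditions:
  class-rank percentile ≤ 68%: 91 ≤ 68 is false
  disciplinary record: no → false
  intended major ∈ {Arts, Business, Humanities, Undeclared}: STEM is not in the set → false
  AP courses completed ≥ 9: 0 ≥ 9 is false
  GPA < 2.62: 3.01 < 2.62 is false
  SAT score ≥ 1216: 854 ≥ 1216 is false
  community-service hours = 352 hours: 361 == 352 is false
  legacy status: no → false
  ACT score < 27: 16 < 27 is true
  NOT first-generation student: yes → false
  recommendation letters < 1: 2 < 1 is false
  interview rating ≥ 5: 1 ≥ 5 is false
  NOT in-state resident: yes → false
  essay score ≥ 2: 7 ≥ 2 is true
  class-rank percentile ≥ 19%: 91 ≥ 19 is true
Combine:
[1.1.1] false AND false = false
[1.1.2.2] false AND false = false
[1.1.2] false OR false = false
[1.1.3] exactly-one(false, false) = false
[1.1] false OR false OR false = false
[1] NOT false = true
[2.1] false AND true = false
[2.2.1.1] false AND false = false
[2.2.1] NOT false = true
[2.2] NOT true = false
[2.3.1.1] false AND false = false
[2.3.1] NOT false = true
[2.3] NOT true = false
[2.4] true AND true = true
[2] false OR false OR false OR true = true
[root] true → true = true
Overall: true → admitted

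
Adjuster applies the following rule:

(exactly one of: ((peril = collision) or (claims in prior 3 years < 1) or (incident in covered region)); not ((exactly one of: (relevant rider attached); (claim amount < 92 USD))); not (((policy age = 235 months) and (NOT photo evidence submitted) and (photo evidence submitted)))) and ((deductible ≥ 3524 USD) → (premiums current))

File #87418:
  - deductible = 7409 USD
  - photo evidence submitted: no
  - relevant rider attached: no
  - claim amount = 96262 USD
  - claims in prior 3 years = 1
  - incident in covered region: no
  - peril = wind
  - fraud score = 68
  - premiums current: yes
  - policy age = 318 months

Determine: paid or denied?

Denied

Atomic conditions:
  peril = collision: wind == collision is false
  claims in prior 3 years < 1: 1 < 1 is false
  incident in covered region: no → false
  relevant rider attached: no → false
  claim amount < 92 USD: 96262 < 92 is false
  policy age = 235 months: 318 == 235 is false
  NOT photo evidence submitted: no → true
  photo evidence submitted: no → false
  deductible ≥ 3524 USD: 7409 ≥ 3524 is true
  premiums current: yes → true
Combine:
[1.1] false OR false OR false = false
[1.2.1] exactly-one(false, false) = false
[1.2] NOT false = true
[1.3.1] false AND true AND false = false
[1.3] NOT false = true
[1] exactly-one(false, true, true) = false
[2] true → true = true
[root] false AND true = false
Overall: false → denied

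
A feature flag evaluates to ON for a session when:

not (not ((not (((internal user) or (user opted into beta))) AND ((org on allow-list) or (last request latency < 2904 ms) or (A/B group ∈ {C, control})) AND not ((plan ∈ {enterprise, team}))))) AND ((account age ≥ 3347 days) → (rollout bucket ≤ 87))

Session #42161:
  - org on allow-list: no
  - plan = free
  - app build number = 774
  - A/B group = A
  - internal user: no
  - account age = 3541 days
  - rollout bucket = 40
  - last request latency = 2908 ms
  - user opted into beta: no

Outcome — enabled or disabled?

Atomic conditions:
  internal user: no → false
  user opted into beta: no → false
  org on allow-list: no → false
  last request latency < 2904 ms: 2908 < 2904 is false
  A/B group ∈ {C, control}: A is not in the set → false
  plan ∈ {enterprise, team}: free is not in the set → false
  account age ≥ 3347 days: 3541 ≥ 3347 is true
  rollout bucket ≤ 87: 40 ≤ 87 is true
Combine:
[1.1.1.1.1] false OR false = false
[1.1.1.1] NOT false = true
[1.1.1.2] false OR false OR false = false
[1.1.1.3] NOT false = true
[1.1.1] true AND false AND true = false
[1.1] NOT false = true
[1] NOT true = false
[2] true → true = true
[root] false AND true = false
Overall: false → disabled

Disabled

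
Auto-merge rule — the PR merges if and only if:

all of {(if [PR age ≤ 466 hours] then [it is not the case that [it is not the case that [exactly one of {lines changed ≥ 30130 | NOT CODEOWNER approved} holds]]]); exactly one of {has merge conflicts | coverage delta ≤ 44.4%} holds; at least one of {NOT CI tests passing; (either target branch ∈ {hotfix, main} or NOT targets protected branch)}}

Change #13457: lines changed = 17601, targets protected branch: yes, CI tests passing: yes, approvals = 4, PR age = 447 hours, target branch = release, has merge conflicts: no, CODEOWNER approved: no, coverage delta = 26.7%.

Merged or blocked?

Blocked

Atomic conditions:
  PR age ≤ 466 hours: 447 ≤ 466 is true
  lines changed ≥ 30130: 17601 ≥ 30130 is false
  NOT CODEOWNER approved: no → true
  has merge conflicts: no → false
  coverage delta ≤ 44.4%: 26.7 ≤ 44.4 is true
  NOT CI tests passing: yes → false
  target branch ∈ {hotfix, main}: release is not in the set → false
  NOT targets protected branch: yes → false
Combine:
[1.2.1.1] exactly-one(false, true) = true
[1.2.1] NOT true = false
[1.2] NOT false = true
[1] true → true = true
[2] exactly-one(false, true) = true
[3.2] false OR false = false
[3] false OR false = false
[root] true AND true AND false = false
Overall: false → blocked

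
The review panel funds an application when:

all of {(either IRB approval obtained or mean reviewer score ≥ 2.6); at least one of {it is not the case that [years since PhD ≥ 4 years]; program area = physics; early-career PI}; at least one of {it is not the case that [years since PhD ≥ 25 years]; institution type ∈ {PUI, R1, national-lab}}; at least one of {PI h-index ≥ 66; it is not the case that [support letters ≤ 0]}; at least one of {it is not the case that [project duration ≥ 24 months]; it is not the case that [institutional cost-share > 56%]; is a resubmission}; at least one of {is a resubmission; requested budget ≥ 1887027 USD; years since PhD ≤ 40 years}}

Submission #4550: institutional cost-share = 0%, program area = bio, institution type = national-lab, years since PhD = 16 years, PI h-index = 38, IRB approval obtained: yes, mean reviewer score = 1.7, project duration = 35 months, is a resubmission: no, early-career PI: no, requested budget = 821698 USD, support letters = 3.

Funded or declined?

Atomic conditions:
  IRB approval obtained: yes → true
  mean reviewer score ≥ 2.6: 1.7 ≥ 2.6 is false
  years since PhD ≥ 4 years: 16 ≥ 4 is true
  program area = physics: bio == physics is false
  early-career PI: no → false
  years since PhD ≥ 25 years: 16 ≥ 25 is false
  institution type ∈ {PUI, R1, national-lab}: national-lab is in the set → true
  PI h-index ≥ 66: 38 ≥ 66 is false
  support letters ≤ 0: 3 ≤ 0 is false
  project duration ≥ 24 months: 35 ≥ 24 is true
  institutional cost-share > 56%: 0 > 56 is false
  is a resubmission: no → false
  requested budget ≥ 1887027 USD: 821698 ≥ 1887027 is false
  years since PhD ≤ 40 years: 16 ≤ 40 is true
Combine:
[1] true OR false = true
[2.1] NOT true = false
[2] false OR false OR false = false
[3.1] NOT false = true
[3] true OR true = true
[4.2] NOT false = true
[4] false OR true = true
[5.1] NOT true = false
[5.2] NOT false = true
[5] false OR true OR false = true
[6] false OR false OR true = true
[root] true AND false AND true AND true AND true AND true = false
Overall: false → declined

Declined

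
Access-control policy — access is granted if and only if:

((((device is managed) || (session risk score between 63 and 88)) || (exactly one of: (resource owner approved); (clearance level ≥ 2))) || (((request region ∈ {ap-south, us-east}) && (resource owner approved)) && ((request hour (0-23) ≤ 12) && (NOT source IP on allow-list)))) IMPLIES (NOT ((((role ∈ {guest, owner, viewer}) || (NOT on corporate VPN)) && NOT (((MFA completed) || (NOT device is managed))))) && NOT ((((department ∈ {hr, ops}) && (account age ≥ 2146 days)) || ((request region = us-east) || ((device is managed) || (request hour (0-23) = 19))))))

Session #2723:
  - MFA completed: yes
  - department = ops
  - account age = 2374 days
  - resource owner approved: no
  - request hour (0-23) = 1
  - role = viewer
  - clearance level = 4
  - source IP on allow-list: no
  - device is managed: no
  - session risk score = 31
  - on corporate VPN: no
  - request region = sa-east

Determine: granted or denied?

Atomic conditions:
  device is managed: no → false
  session risk score between 63 and 88: 31 in [63, 88] is false
  resource owner approved: no → false
  clearance level ≥ 2: 4 ≥ 2 is true
  request region ∈ {ap-south, us-east}: sa-east is not in the set → false
  request hour (0-23) ≤ 12: 1 ≤ 12 is true
  NOT source IP on allow-list: no → true
  role ∈ {guest, owner, viewer}: viewer is in the set → true
  NOT on corporate VPN: no → true
  MFA completed: yes → true
  NOT device is managed: no → true
  department ∈ {hr, ops}: ops is in the set → true
  account age ≥ 2146 days: 2374 ≥ 2146 is true
  request region = us-east: sa-east == us-east is false
  request hour (0-23) = 19: 1 == 19 is false
Combine:
[1.1.1] false OR false = false
[1.1.2] exactly-one(false, true) = true
[1.1] false OR true = true
[1.2.1] false AND false = false
[1.2.2] true AND true = true
[1.2] false AND true = false
[1] true OR false = true
[2.1.1.1] true OR true = true
[2.1.1.2.1] true OR true = true
[2.1.1.2] NOT true = false
[2.1.1] true AND false = false
[2.1] NOT false = true
[2.2.1.1] true AND true = true
[2.2.1.2.2] false OR false = false
[2.2.1.2] false OR false = false
[2.2.1] true OR false = true
[2.2] NOT true = false
[2] true AND false = false
[root] true → false = false
Overall: false → denied

Denied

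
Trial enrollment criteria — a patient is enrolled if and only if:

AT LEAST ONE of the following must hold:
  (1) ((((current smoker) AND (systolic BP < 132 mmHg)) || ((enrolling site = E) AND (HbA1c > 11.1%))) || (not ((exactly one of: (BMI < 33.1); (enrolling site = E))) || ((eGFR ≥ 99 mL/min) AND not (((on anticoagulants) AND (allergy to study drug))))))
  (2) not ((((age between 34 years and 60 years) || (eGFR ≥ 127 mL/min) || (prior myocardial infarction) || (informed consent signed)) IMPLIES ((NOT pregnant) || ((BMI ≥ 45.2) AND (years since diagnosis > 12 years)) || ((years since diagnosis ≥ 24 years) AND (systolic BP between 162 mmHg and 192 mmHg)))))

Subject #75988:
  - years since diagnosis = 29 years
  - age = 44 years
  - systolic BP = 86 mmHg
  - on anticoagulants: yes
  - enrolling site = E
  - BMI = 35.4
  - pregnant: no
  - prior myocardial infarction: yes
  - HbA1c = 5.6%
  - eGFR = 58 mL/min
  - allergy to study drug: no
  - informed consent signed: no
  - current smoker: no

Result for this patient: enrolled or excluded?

Excluded

Atomic conditions:
  current smoker: no → false
  systolic BP < 132 mmHg: 86 < 132 is true
  enrolling site = E: E == E is true
  HbA1c > 11.1%: 5.6 > 11.1 is false
  BMI < 33.1: 35.4 < 33.1 is false
  eGFR ≥ 99 mL/min: 58 ≥ 99 is false
  on anticoagulants: yes → true
  allergy to study drug: no → false
  age between 34 years and 60 years: 44 in [34, 60] is true
  eGFR ≥ 127 mL/min: 58 ≥ 127 is false
  prior myocardial infarction: yes → true
  informed consent signed: no → false
  NOT pregnant: no → true
  BMI ≥ 45.2: 35.4 ≥ 45.2 is false
  years since diagnosis > 12 years: 29 > 12 is true
  years since diagnosis ≥ 24 years: 29 ≥ 24 is true
  systolic BP between 162 mmHg and 192 mmHg: 86 in [162, 192] is false
Combine:
[1.1.1] false AND true = false
[1.1.2] true AND false = false
[1.1] false OR false = false
[1.2.1.1] exactly-one(false, true) = true
[1.2.1] NOT true = false
[1.2.2.2.1] true AND false = false
[1.2.2.2] NOT false = true
[1.2.2] false AND true = false
[1.2] false OR false = false
[1] false OR false = false
[2.1.1] true OR false OR true OR false = true
[2.1.2.2] false AND true = false
[2.1.2.3] true AND false = false
[2.1.2] true OR false OR false = true
[2.1] true → true = true
[2] NOT true = false
[root] false OR false = false
Overall: false → excluded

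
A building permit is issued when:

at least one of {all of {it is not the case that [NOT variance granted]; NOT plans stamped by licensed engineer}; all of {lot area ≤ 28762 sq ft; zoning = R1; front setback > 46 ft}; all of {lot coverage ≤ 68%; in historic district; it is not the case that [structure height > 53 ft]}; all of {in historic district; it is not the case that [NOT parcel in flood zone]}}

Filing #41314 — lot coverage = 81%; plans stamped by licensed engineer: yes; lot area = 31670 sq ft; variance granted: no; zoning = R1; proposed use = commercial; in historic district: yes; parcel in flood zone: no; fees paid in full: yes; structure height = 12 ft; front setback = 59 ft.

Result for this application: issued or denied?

Denied

Atomic conditions:
  NOT variance granted: no → true
  NOT plans stamped by licensed engineer: yes → false
  lot area ≤ 28762 sq ft: 31670 ≤ 28762 is false
  zoning = R1: R1 == R1 is true
  front setback > 46 ft: 59 > 46 is true
  lot coverage ≤ 68%: 81 ≤ 68 is false
  in historic district: yes → true
  structure height > 53 ft: 12 > 53 is false
  NOT parcel in flood zone: no → true
Combine:
[1.1] NOT true = false
[1] false AND false = false
[2] false AND true AND true = false
[3.3] NOT false = true
[3] false AND true AND true = false
[4.2] NOT true = false
[4] true AND false = false
[root] false OR false OR false OR false = false
Overall: false → denied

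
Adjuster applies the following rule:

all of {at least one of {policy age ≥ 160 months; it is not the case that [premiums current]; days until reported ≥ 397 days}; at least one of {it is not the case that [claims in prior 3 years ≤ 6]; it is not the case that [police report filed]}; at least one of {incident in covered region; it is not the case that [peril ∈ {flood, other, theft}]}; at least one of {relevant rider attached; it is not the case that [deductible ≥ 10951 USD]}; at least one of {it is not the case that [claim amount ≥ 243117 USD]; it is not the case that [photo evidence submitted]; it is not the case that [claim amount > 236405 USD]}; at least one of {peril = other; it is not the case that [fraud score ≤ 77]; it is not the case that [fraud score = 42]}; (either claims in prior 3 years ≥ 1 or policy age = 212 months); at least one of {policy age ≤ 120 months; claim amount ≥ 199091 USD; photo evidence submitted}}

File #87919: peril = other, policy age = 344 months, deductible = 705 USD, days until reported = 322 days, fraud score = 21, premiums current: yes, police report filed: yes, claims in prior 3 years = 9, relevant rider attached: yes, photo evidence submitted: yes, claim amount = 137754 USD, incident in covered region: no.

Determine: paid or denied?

Atomic conditions:
  policy age ≥ 160 months: 344 ≥ 160 is true
  premiums current: yes → true
  days until reported ≥ 397 days: 322 ≥ 397 is false
  claims in prior 3 years ≤ 6: 9 ≤ 6 is false
  police report filed: yes → true
  incident in covered region: no → false
  peril ∈ {flood, other, theft}: other is in the set → true
  relevant rider attached: yes → true
  deductible ≥ 10951 USD: 705 ≥ 10951 is false
  claim amount ≥ 243117 USD: 137754 ≥ 243117 is false
  photo evidence submitted: yes → true
  claim amount > 236405 USD: 137754 > 236405 is false
  peril = other: other == other is true
  fraud score ≤ 77: 21 ≤ 77 is true
  fraud score = 42: 21 == 42 is false
  claims in prior 3 years ≥ 1: 9 ≥ 1 is true
  policy age = 212 months: 344 == 212 is false
  policy age ≤ 120 months: 344 ≤ 120 is false
  claim amount ≥ 199091 USD: 137754 ≥ 199091 is false
Combine:
[1.2] NOT true = false
[1] true OR false OR false = true
[2.1] NOT false = true
[2.2] NOT true = false
[2] true OR false = true
[3.2] NOT true = false
[3] false OR false = false
[4.2] NOT false = true
[4] true OR true = true
[5.1] NOT false = true
[5.2] NOT true = false
[5.3] NOT false = true
[5] true OR false OR true = true
[6.2] NOT true = false
[6.3] NOT false = true
[6] true OR false OR true = true
[7] true OR false = true
[8] false OR false OR true = true
[root] true AND true AND false AND true AND true AND true AND true AND true = false
Overall: false → denied

Denied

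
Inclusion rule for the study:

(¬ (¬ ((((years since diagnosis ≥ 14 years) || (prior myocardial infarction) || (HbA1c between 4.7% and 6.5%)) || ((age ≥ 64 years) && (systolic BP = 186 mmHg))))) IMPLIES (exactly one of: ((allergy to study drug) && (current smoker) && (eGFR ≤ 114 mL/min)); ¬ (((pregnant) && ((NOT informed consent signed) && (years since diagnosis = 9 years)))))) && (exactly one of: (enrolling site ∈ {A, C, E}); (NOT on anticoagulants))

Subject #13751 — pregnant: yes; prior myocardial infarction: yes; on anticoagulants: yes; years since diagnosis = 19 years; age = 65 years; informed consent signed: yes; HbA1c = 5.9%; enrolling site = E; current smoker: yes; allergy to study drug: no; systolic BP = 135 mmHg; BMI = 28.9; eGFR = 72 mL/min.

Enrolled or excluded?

Enrolled

Atomic conditions:
  years since diagnosis ≥ 14 years: 19 ≥ 14 is true
  prior myocardial infarction: yes → true
  HbA1c between 4.7% and 6.5%: 5.9 in [4.7, 6.5] is true
  age ≥ 64 years: 65 ≥ 64 is true
  systolic BP = 186 mmHg: 135 == 186 is false
  allergy to study drug: no → false
  current smoker: yes → true
  eGFR ≤ 114 mL/min: 72 ≤ 114 is true
  pregnant: yes → true
  NOT informed consent signed: yes → false
  years since diagnosis = 9 years: 19 == 9 is false
  enrolling site ∈ {A, C, E}: E is in the set → true
  NOT on anticoagulants: yes → false
Combine:
[1.1.1.1.1] true OR true OR true = true
[1.1.1.1.2] true AND false = false
[1.1.1.1] true OR false = true
[1.1.1] NOT true = false
[1.1] NOT false = true
[1.2.1] false AND true AND true = false
[1.2.2.1.2] false AND false = false
[1.2.2.1] true AND false = false
[1.2.2] NOT false = true
[1.2] exactly-one(false, true) = true
[1] true → true = true
[2] exactly-one(true, false) = true
[root] true AND true = true
Overall: true → enrolled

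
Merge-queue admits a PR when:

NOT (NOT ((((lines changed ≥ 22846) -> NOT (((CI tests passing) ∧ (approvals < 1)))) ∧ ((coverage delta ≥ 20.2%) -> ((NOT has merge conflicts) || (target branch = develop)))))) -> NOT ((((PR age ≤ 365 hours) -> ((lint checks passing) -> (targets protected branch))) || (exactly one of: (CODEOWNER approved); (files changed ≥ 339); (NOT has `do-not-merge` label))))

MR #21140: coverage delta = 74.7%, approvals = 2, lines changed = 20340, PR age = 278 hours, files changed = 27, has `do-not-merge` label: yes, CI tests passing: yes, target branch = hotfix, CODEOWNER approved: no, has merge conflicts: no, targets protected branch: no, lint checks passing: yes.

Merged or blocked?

Atomic conditions:
  lines changed ≥ 22846: 20340 ≥ 22846 is false
  CI tests passing: yes → true
  approvals < 1: 2 < 1 is false
  coverage delta ≥ 20.2%: 74.7 ≥ 20.2 is true
  NOT has merge conflicts: no → true
  target branch = develop: hotfix == develop is false
  PR age ≤ 365 hours: 278 ≤ 365 is true
  lint checks passing: yes → true
  targets protected branch: no → false
  CODEOWNER approved: no → false
  files changed ≥ 339: 27 ≥ 339 is false
  NOT has `do-not-merge` label: yes → false
Combine:
[1.1.1.1.2.1] true AND false = false
[1.1.1.1.2] NOT false = true
[1.1.1.1] false → true (antecedent false ⇒ implication holds) = true
[1.1.1.2.2] true OR false = true
[1.1.1.2] true → true = true
[1.1.1] true AND true = true
[1.1] NOT true = false
[1] NOT false = true
[2.1.1.2] true → false = false
[2.1.1] true → false = false
[2.1.2] exactly-one(false, false, false) = false
[2.1] false OR false = false
[2] NOT false = true
[root] true → true = true
Overall: true → merged

Merged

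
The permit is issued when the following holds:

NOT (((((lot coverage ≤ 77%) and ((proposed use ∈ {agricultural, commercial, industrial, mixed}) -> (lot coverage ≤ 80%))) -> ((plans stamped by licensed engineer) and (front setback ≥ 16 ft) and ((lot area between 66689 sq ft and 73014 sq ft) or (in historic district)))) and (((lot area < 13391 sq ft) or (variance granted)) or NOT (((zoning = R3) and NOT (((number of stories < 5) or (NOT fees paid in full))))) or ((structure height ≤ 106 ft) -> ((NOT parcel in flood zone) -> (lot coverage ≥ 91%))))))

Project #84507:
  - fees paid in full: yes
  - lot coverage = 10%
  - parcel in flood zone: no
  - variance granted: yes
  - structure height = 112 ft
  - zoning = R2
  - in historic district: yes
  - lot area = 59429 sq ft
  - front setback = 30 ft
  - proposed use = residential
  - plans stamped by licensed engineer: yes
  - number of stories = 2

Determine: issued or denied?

Atomic conditions:
  lot coverage ≤ 77%: 10 ≤ 77 is true
  proposed use ∈ {agricultural, commercial, industrial, mixed}: residential is not in the set → false
  lot coverage ≤ 80%: 10 ≤ 80 is true
  plans stamped by licensed engineer: yes → true
  front setback ≥ 16 ft: 30 ≥ 16 is true
  lot area between 66689 sq ft and 73014 sq ft: 59429 in [66689, 73014] is false
  in historic district: yes → true
  lot area < 13391 sq ft: 59429 < 13391 is false
  variance granted: yes → true
  zoning = R3: R2 == R3 is false
  number of stories < 5: 2 < 5 is true
  NOT fees paid in full: yes → false
  structure height ≤ 106 ft: 112 ≤ 106 is false
  NOT parcel in flood zone: no → true
  lot coverage ≥ 91%: 10 ≥ 91 is false
Combine:
[1.1.1.2] false → true (antecedent false ⇒ implication holds) = true
[1.1.1] true AND true = true
[1.1.2.3] false OR true = true
[1.1.2] true AND true AND true = true
[1.1] true → true = true
[1.2.1] false OR true = true
[1.2.2.1.2.1] true OR false = true
[1.2.2.1.2] NOT true = false
[1.2.2.1] false AND false = false
[1.2.2] NOT false = true
[1.2.3.2] true → false = false
[1.2.3] false → false (antecedent false ⇒ implication holds) = true
[1.2] true OR true OR true = true
[1] true AND true = true
[root] NOT true = false
Overall: false → denied

Denied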